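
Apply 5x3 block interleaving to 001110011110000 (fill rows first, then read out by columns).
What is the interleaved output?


Matrix:
  001
  110
  011
  110
  000
Read columns: 010100111010100

010100111010100


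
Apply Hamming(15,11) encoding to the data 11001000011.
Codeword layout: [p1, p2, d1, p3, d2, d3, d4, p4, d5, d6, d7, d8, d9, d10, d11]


Parity bits: p1=0, p2=1, p3=1, p4=1

011110011000011


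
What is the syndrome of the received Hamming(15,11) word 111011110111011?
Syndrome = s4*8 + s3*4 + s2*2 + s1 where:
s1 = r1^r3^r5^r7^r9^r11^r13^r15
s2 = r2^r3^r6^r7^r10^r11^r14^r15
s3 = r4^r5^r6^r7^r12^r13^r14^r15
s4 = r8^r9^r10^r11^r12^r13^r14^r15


s1=0, s2=0, s3=0, s4=0

Syndrome = 0 (no error)


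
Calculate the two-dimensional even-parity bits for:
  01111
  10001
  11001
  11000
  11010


Row parities: 00101
Column parities: 00101

Row P: 00101, Col P: 00101, Corner: 0


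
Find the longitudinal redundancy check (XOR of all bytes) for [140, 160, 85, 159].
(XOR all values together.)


XOR chain: 140 ^ 160 ^ 85 ^ 159 = 230

230


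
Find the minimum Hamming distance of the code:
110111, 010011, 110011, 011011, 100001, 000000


Comparing all pairs, minimum distance: 1
Can detect 0 errors, correct 0 errors

1


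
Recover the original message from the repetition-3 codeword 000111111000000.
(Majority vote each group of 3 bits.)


Groups: 000, 111, 111, 000, 000
Majority votes: 01100

01100


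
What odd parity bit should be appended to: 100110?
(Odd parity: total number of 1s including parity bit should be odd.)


Number of 1s in data: 3
Parity bit: 0

0


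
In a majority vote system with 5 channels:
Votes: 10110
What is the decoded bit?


Ones: 3 out of 5
Threshold: 3

1 (3/5 voted 1)


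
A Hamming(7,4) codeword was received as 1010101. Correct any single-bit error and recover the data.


Syndrome = 0: no error detected

Data: 1101 (no errors)


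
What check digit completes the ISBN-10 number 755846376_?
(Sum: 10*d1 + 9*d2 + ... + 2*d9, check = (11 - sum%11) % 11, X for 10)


Weighted sum: 310
310 mod 11 = 2

Check digit: 9


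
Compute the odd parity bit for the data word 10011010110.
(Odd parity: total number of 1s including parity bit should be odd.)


Number of 1s in data: 6
Parity bit: 1

1


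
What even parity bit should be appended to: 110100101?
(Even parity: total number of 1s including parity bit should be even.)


Number of 1s in data: 5
Parity bit: 1

1


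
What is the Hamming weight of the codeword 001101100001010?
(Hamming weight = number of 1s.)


Counting 1s in 001101100001010

6


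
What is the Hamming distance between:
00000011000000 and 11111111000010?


XOR: 11111100000010
Count of 1s: 7

7


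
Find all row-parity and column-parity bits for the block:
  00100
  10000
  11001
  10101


Row parities: 1111
Column parities: 11000

Row P: 1111, Col P: 11000, Corner: 0


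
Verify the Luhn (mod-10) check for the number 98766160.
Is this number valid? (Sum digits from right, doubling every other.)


Luhn sum = 35
35 mod 10 = 5

Invalid (Luhn sum mod 10 = 5)


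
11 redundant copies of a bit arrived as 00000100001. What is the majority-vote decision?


Ones: 2 out of 11
Threshold: 6

0 (2/11 voted 1)


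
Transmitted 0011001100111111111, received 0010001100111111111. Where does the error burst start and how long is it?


XOR: 0001000000000000000

Burst at position 3, length 1


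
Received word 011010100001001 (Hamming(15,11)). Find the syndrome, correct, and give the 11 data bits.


Syndrome = 0: no error detected

Data: 11010001001 (no errors)


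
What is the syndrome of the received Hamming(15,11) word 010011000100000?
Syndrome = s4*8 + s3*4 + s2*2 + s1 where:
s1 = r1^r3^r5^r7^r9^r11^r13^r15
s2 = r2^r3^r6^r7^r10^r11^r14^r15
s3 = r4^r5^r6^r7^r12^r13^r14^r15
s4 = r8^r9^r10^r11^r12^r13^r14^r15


s1=1, s2=1, s3=0, s4=1

Syndrome = 11 (error at position 11)


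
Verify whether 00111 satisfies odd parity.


Number of 1s: 3

Yes, parity is correct (3 ones)


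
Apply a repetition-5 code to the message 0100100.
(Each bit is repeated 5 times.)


Each bit -> 5 copies

00000111110000000000111110000000000


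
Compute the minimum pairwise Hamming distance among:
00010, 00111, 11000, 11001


Comparing all pairs, minimum distance: 1
Can detect 0 errors, correct 0 errors

1


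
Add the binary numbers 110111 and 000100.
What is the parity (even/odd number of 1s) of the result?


110111 = 55
000100 = 4
Sum = 59 = 111011
1s count = 5

odd parity (5 ones in 111011)


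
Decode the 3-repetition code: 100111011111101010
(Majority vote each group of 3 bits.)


Groups: 100, 111, 011, 111, 101, 010
Majority votes: 011110

011110


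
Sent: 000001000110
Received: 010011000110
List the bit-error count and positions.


XOR: 010010000000

2 error(s) at position(s): 1, 4


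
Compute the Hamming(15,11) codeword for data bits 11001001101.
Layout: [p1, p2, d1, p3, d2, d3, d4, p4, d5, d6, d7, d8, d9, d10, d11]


Parity bits: p1=1, p2=0, p3=0, p4=0

101010001001101


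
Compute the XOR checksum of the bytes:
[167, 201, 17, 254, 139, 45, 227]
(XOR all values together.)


XOR chain: 167 ^ 201 ^ 17 ^ 254 ^ 139 ^ 45 ^ 227 = 196

196


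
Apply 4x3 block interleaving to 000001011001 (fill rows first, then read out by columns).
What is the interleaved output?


Matrix:
  000
  001
  011
  001
Read columns: 000000100111

000000100111


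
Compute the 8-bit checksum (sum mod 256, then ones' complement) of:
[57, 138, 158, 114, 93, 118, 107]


Sum = 785 mod 256 = 17
Complement = 238

238


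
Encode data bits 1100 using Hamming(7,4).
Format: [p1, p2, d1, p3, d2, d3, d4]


Parity bits: p1=0, p2=1, p3=1

0111100


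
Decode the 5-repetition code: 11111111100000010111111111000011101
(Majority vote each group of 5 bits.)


Groups: 11111, 11110, 00000, 10111, 11111, 10000, 11101
Majority votes: 1101101

1101101


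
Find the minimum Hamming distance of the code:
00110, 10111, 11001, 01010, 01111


Comparing all pairs, minimum distance: 2
Can detect 1 errors, correct 0 errors

2


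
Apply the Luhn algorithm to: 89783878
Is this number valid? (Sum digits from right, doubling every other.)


Luhn sum = 56
56 mod 10 = 6

Invalid (Luhn sum mod 10 = 6)


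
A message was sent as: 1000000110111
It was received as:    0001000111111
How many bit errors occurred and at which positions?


XOR: 1001000001000

3 error(s) at position(s): 0, 3, 9


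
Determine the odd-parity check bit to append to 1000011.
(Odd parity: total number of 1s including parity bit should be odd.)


Number of 1s in data: 3
Parity bit: 0

0


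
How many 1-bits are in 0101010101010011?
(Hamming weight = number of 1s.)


Counting 1s in 0101010101010011

8


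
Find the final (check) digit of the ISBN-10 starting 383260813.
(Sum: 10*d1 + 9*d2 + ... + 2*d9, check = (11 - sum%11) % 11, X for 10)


Weighted sum: 217
217 mod 11 = 8

Check digit: 3


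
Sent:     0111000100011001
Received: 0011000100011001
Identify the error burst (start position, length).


XOR: 0100000000000000

Burst at position 1, length 1


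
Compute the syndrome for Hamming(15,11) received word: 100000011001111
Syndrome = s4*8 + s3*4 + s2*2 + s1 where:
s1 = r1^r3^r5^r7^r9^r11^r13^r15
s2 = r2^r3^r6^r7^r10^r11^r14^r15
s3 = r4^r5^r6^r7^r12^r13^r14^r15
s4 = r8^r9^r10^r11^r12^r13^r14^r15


s1=0, s2=0, s3=0, s4=0

Syndrome = 0 (no error)


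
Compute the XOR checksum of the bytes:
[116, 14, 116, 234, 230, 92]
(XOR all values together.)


XOR chain: 116 ^ 14 ^ 116 ^ 234 ^ 230 ^ 92 = 94

94


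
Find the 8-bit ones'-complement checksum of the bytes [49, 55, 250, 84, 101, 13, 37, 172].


Sum = 761 mod 256 = 249
Complement = 6

6


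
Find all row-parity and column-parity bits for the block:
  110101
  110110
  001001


Row parities: 000
Column parities: 001010

Row P: 000, Col P: 001010, Corner: 0


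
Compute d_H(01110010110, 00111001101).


XOR: 01001011011
Count of 1s: 6

6


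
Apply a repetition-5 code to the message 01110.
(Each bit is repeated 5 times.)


Each bit -> 5 copies

0000011111111111111100000


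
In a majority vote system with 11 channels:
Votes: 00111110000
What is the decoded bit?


Ones: 5 out of 11
Threshold: 6

0 (5/11 voted 1)


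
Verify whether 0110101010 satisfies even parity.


Number of 1s: 5

No, parity error (5 ones)


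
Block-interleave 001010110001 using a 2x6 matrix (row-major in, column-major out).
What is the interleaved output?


Matrix:
  001010
  110001
Read columns: 010110001001

010110001001


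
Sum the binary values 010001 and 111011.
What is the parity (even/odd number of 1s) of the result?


010001 = 17
111011 = 59
Sum = 76 = 1001100
1s count = 3

odd parity (3 ones in 1001100)


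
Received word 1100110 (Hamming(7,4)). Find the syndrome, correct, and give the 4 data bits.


Syndrome = 0: no error detected

Data: 0110 (no errors)


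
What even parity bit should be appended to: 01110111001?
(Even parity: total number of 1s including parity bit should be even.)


Number of 1s in data: 7
Parity bit: 1

1


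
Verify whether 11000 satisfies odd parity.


Number of 1s: 2

No, parity error (2 ones)


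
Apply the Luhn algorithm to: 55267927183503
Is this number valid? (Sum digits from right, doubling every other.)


Luhn sum = 65
65 mod 10 = 5

Invalid (Luhn sum mod 10 = 5)


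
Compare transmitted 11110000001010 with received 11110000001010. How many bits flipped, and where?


XOR: 00000000000000

0 errors (received matches sent)


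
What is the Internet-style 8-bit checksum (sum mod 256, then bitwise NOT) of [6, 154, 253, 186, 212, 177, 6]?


Sum = 994 mod 256 = 226
Complement = 29

29


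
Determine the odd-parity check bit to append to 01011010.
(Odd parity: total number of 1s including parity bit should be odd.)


Number of 1s in data: 4
Parity bit: 1

1


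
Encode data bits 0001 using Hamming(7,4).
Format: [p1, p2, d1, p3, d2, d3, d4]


Parity bits: p1=1, p2=1, p3=1

1101001


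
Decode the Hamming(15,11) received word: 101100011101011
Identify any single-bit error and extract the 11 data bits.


Syndrome = 0: no error detected

Data: 10001101011 (no errors)


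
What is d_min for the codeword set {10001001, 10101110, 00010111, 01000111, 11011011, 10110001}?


Comparing all pairs, minimum distance: 2
Can detect 1 errors, correct 0 errors

2


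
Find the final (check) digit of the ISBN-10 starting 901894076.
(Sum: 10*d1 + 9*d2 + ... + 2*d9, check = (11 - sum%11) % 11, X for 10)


Weighted sum: 261
261 mod 11 = 8

Check digit: 3


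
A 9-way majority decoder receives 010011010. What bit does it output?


Ones: 4 out of 9
Threshold: 5

0 (4/9 voted 1)


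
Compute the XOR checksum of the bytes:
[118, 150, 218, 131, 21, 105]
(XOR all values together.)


XOR chain: 118 ^ 150 ^ 218 ^ 131 ^ 21 ^ 105 = 197

197


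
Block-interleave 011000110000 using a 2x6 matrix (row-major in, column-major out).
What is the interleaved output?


Matrix:
  011000
  110000
Read columns: 011110000000

011110000000


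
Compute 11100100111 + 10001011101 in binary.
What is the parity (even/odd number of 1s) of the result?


11100100111 = 1831
10001011101 = 1117
Sum = 2948 = 101110000100
1s count = 5

odd parity (5 ones in 101110000100)


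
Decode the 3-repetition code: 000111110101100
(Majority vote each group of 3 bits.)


Groups: 000, 111, 110, 101, 100
Majority votes: 01110

01110


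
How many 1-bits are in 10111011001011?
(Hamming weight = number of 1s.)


Counting 1s in 10111011001011

9


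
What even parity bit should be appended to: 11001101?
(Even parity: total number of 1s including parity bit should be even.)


Number of 1s in data: 5
Parity bit: 1

1


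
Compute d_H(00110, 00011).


XOR: 00101
Count of 1s: 2

2


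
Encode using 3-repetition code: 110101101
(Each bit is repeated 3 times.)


Each bit -> 3 copies

111111000111000111111000111


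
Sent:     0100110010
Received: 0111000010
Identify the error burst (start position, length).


XOR: 0011110000

Burst at position 2, length 4


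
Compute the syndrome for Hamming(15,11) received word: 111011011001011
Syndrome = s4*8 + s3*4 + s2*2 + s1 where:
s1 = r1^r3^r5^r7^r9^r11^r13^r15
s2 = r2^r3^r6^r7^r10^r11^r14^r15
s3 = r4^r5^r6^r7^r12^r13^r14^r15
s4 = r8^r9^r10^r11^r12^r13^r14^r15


s1=1, s2=1, s3=1, s4=1

Syndrome = 15 (error at position 15)


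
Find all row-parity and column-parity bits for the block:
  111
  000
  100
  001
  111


Row parities: 10111
Column parities: 101

Row P: 10111, Col P: 101, Corner: 0


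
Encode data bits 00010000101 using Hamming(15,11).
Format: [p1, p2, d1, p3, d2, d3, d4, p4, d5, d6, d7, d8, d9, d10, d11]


Parity bits: p1=1, p2=0, p3=1, p4=0

100100100000101


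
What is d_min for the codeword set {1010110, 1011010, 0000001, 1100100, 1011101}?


Comparing all pairs, minimum distance: 2
Can detect 1 errors, correct 0 errors

2


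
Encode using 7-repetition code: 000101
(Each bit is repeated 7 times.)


Each bit -> 7 copies

000000000000000000000111111100000001111111


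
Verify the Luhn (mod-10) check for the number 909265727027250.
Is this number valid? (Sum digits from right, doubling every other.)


Luhn sum = 57
57 mod 10 = 7

Invalid (Luhn sum mod 10 = 7)


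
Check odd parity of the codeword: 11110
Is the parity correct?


Number of 1s: 4

No, parity error (4 ones)


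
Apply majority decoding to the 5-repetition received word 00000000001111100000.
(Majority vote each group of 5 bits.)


Groups: 00000, 00000, 11111, 00000
Majority votes: 0010

0010


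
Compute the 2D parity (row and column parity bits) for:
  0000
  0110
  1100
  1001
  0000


Row parities: 00000
Column parities: 0011

Row P: 00000, Col P: 0011, Corner: 0


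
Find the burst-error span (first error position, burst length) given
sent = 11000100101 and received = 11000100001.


XOR: 00000000100

Burst at position 8, length 1


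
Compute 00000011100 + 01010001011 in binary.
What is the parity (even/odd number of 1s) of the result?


00000011100 = 28
01010001011 = 651
Sum = 679 = 1010100111
1s count = 6

even parity (6 ones in 1010100111)


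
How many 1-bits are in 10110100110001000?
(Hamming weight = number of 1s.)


Counting 1s in 10110100110001000

7


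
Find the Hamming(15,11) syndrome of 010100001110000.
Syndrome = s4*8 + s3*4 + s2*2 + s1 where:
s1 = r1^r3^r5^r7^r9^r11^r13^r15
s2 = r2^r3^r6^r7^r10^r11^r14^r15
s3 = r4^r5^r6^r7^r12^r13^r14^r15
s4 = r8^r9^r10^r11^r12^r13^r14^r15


s1=0, s2=1, s3=1, s4=1

Syndrome = 14 (error at position 14)


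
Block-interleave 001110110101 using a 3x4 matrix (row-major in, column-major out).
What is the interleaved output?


Matrix:
  0011
  1011
  0101
Read columns: 010001110111

010001110111


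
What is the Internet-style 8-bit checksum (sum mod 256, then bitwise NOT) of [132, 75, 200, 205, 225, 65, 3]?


Sum = 905 mod 256 = 137
Complement = 118

118


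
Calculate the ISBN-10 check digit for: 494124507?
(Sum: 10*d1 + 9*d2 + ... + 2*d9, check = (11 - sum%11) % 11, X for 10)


Weighted sum: 226
226 mod 11 = 6

Check digit: 5


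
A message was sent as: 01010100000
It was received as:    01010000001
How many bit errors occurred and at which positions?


XOR: 00000100001

2 error(s) at position(s): 5, 10


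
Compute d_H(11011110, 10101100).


XOR: 01110010
Count of 1s: 4

4


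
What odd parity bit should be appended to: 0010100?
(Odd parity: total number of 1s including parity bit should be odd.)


Number of 1s in data: 2
Parity bit: 1

1


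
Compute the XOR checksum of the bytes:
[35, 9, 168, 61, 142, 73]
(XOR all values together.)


XOR chain: 35 ^ 9 ^ 168 ^ 61 ^ 142 ^ 73 = 120

120


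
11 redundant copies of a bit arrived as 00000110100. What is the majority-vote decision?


Ones: 3 out of 11
Threshold: 6

0 (3/11 voted 1)


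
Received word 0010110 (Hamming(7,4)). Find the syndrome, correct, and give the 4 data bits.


Syndrome = 0: no error detected

Data: 1110 (no errors)


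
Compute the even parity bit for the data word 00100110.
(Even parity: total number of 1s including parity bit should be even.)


Number of 1s in data: 3
Parity bit: 1

1


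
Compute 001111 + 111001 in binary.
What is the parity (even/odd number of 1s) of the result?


001111 = 15
111001 = 57
Sum = 72 = 1001000
1s count = 2

even parity (2 ones in 1001000)


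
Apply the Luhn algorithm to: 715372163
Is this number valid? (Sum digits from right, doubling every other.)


Luhn sum = 38
38 mod 10 = 8

Invalid (Luhn sum mod 10 = 8)


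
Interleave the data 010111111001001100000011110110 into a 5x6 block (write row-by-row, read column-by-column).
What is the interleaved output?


Matrix:
  010111
  111001
  001100
  000011
  110110
Read columns: 010011100101100101011001111010

010011100101100101011001111010


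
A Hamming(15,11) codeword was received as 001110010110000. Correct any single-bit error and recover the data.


Syndrome = 11: error at position 11

Data: 11000100000 (corrected bit 11)


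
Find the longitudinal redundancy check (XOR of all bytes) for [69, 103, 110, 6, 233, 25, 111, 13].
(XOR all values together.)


XOR chain: 69 ^ 103 ^ 110 ^ 6 ^ 233 ^ 25 ^ 111 ^ 13 = 216

216


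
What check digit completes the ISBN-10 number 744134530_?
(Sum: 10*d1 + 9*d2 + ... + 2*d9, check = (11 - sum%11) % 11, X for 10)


Weighted sum: 212
212 mod 11 = 3

Check digit: 8


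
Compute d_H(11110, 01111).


XOR: 10001
Count of 1s: 2

2


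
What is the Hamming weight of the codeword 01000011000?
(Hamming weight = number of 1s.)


Counting 1s in 01000011000

3


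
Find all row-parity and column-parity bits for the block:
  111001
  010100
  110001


Row parities: 001
Column parities: 011100

Row P: 001, Col P: 011100, Corner: 1


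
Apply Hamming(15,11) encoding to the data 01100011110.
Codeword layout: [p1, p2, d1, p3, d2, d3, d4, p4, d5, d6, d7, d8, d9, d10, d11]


Parity bits: p1=1, p2=1, p3=1, p4=0

110111000011110


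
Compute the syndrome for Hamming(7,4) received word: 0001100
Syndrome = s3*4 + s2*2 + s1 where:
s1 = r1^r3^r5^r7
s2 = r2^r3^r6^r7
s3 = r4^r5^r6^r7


s1=1, s2=0, s3=0

Syndrome = 1 (error at position 1)


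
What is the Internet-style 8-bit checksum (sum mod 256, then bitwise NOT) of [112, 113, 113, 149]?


Sum = 487 mod 256 = 231
Complement = 24

24


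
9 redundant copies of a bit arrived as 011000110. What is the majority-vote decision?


Ones: 4 out of 9
Threshold: 5

0 (4/9 voted 1)


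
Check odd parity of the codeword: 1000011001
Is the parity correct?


Number of 1s: 4

No, parity error (4 ones)


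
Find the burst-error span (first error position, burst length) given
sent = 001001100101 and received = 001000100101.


XOR: 000001000000

Burst at position 5, length 1


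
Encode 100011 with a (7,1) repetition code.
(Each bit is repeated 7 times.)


Each bit -> 7 copies

111111100000000000000000000011111111111111


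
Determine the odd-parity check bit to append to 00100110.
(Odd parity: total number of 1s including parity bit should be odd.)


Number of 1s in data: 3
Parity bit: 0

0


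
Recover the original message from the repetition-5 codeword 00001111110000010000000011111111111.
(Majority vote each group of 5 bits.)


Groups: 00001, 11111, 00000, 10000, 00001, 11111, 11111
Majority votes: 0100011

0100011


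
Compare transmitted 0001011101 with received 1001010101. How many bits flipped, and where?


XOR: 1000001000

2 error(s) at position(s): 0, 6


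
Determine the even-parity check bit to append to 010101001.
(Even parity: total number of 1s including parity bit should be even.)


Number of 1s in data: 4
Parity bit: 0

0


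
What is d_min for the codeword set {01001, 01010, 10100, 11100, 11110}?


Comparing all pairs, minimum distance: 1
Can detect 0 errors, correct 0 errors

1


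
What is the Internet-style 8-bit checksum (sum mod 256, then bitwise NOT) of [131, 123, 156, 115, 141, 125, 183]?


Sum = 974 mod 256 = 206
Complement = 49

49


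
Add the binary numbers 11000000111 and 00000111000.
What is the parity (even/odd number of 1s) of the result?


11000000111 = 1543
00000111000 = 56
Sum = 1599 = 11000111111
1s count = 8

even parity (8 ones in 11000111111)


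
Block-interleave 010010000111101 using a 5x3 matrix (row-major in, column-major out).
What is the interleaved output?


Matrix:
  010
  010
  000
  111
  101
Read columns: 000111101000011

000111101000011


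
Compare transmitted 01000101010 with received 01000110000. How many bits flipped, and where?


XOR: 00000011010

3 error(s) at position(s): 6, 7, 9


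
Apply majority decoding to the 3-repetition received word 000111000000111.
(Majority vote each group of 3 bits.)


Groups: 000, 111, 000, 000, 111
Majority votes: 01001

01001


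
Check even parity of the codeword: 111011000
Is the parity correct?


Number of 1s: 5

No, parity error (5 ones)


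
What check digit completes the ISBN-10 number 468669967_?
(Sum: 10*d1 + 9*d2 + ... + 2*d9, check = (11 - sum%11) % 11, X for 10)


Weighted sum: 349
349 mod 11 = 8

Check digit: 3


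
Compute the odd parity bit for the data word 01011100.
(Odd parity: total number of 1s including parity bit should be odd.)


Number of 1s in data: 4
Parity bit: 1

1


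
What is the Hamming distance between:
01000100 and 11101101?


XOR: 10101001
Count of 1s: 4

4


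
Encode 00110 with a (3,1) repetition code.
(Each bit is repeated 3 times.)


Each bit -> 3 copies

000000111111000


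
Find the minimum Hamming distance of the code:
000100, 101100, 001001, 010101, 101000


Comparing all pairs, minimum distance: 1
Can detect 0 errors, correct 0 errors

1


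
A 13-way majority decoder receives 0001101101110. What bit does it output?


Ones: 7 out of 13
Threshold: 7

1 (7/13 voted 1)


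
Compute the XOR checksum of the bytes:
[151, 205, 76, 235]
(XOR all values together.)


XOR chain: 151 ^ 205 ^ 76 ^ 235 = 253

253


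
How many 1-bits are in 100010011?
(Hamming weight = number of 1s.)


Counting 1s in 100010011

4


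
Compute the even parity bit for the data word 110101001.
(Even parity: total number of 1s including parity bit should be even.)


Number of 1s in data: 5
Parity bit: 1

1


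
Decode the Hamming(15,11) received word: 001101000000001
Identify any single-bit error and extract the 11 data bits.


Syndrome = 14: error at position 14

Data: 10100000011 (corrected bit 14)


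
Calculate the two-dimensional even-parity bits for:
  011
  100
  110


Row parities: 010
Column parities: 001

Row P: 010, Col P: 001, Corner: 1


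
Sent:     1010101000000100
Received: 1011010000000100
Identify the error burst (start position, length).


XOR: 0001111000000000

Burst at position 3, length 4


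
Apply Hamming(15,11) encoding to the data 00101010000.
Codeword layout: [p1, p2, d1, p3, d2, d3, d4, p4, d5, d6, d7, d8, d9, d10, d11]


Parity bits: p1=0, p2=0, p3=1, p4=0

000101001010000


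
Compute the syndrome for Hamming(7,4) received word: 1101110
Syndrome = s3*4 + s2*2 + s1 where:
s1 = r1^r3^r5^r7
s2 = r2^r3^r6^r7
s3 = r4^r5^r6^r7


s1=0, s2=0, s3=1

Syndrome = 4 (error at position 4)


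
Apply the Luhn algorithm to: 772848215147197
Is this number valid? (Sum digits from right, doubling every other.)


Luhn sum = 69
69 mod 10 = 9

Invalid (Luhn sum mod 10 = 9)


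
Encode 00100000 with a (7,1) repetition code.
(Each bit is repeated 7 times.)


Each bit -> 7 copies

00000000000000111111100000000000000000000000000000000000


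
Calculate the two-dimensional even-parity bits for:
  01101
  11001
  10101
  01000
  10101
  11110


Row parities: 111110
Column parities: 00010

Row P: 111110, Col P: 00010, Corner: 1


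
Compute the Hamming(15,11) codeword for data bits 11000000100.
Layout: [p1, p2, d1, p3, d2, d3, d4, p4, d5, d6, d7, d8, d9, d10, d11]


Parity bits: p1=1, p2=1, p3=0, p4=1

111010010000100


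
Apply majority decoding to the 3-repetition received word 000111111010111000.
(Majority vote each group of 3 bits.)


Groups: 000, 111, 111, 010, 111, 000
Majority votes: 011010

011010


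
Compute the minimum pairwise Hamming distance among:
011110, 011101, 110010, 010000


Comparing all pairs, minimum distance: 2
Can detect 1 errors, correct 0 errors

2


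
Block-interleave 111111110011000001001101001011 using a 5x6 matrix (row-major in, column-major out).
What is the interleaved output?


Matrix:
  111111
  110011
  000001
  001101
  001011
Read columns: 110001100010011100101100111111

110001100010011100101100111111


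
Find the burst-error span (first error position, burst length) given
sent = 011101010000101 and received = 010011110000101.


XOR: 001110100000000

Burst at position 2, length 5


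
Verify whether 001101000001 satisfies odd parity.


Number of 1s: 4

No, parity error (4 ones)


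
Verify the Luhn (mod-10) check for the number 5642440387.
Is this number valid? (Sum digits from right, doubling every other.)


Luhn sum = 46
46 mod 10 = 6

Invalid (Luhn sum mod 10 = 6)


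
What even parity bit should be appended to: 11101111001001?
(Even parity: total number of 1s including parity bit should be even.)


Number of 1s in data: 9
Parity bit: 1

1


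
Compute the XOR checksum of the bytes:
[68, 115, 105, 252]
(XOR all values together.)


XOR chain: 68 ^ 115 ^ 105 ^ 252 = 162

162


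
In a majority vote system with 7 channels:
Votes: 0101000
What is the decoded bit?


Ones: 2 out of 7
Threshold: 4

0 (2/7 voted 1)


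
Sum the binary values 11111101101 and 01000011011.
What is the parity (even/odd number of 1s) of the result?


11111101101 = 2029
01000011011 = 539
Sum = 2568 = 101000001000
1s count = 3

odd parity (3 ones in 101000001000)


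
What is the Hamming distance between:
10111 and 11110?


XOR: 01001
Count of 1s: 2

2


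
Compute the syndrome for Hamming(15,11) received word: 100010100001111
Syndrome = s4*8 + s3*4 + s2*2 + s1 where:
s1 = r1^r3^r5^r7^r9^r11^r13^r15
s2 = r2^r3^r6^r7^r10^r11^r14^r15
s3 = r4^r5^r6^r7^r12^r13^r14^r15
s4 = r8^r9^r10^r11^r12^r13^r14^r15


s1=1, s2=1, s3=0, s4=0

Syndrome = 3 (error at position 3)


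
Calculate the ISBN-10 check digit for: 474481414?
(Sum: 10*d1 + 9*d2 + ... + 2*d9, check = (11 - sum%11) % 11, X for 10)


Weighted sum: 243
243 mod 11 = 1

Check digit: X


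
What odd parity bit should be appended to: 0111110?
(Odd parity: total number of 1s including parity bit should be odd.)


Number of 1s in data: 5
Parity bit: 0

0


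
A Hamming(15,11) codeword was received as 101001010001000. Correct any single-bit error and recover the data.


Syndrome = 0: no error detected

Data: 10100001000 (no errors)


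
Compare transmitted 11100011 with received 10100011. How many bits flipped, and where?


XOR: 01000000

1 error(s) at position(s): 1


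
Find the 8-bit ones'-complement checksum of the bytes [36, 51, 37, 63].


Sum = 187 mod 256 = 187
Complement = 68

68


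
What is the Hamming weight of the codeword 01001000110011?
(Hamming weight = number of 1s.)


Counting 1s in 01001000110011

6


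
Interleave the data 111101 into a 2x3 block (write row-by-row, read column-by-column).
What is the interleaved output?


Matrix:
  111
  101
Read columns: 111011

111011


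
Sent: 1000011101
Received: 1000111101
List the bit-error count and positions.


XOR: 0000100000

1 error(s) at position(s): 4


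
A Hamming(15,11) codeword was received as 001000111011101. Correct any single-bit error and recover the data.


Syndrome = 0: no error detected

Data: 10011011101 (no errors)


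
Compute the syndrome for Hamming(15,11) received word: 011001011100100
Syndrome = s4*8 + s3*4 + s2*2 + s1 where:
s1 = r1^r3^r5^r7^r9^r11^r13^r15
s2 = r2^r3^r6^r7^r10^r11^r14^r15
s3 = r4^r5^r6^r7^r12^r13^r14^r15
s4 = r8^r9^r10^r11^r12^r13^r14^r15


s1=1, s2=0, s3=0, s4=0

Syndrome = 1 (error at position 1)


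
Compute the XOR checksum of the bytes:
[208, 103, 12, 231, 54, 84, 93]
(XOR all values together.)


XOR chain: 208 ^ 103 ^ 12 ^ 231 ^ 54 ^ 84 ^ 93 = 99

99


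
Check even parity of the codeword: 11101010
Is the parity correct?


Number of 1s: 5

No, parity error (5 ones)


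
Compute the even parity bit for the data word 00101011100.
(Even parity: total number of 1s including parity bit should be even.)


Number of 1s in data: 5
Parity bit: 1

1


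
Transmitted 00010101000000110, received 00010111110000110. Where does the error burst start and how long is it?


XOR: 00000010110000000

Burst at position 6, length 4


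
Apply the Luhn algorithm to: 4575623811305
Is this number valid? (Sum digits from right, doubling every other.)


Luhn sum = 44
44 mod 10 = 4

Invalid (Luhn sum mod 10 = 4)


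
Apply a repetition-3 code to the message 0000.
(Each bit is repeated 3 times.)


Each bit -> 3 copies

000000000000


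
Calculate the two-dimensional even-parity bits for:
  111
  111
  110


Row parities: 110
Column parities: 110

Row P: 110, Col P: 110, Corner: 0


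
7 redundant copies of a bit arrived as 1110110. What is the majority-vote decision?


Ones: 5 out of 7
Threshold: 4

1 (5/7 voted 1)


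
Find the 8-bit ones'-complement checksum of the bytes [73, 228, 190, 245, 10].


Sum = 746 mod 256 = 234
Complement = 21

21


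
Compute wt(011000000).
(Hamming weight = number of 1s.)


Counting 1s in 011000000

2


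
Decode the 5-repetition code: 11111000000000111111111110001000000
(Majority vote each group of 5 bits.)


Groups: 11111, 00000, 00001, 11111, 11111, 00010, 00000
Majority votes: 1001100

1001100


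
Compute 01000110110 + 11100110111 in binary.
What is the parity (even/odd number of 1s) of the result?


01000110110 = 566
11100110111 = 1847
Sum = 2413 = 100101101101
1s count = 7

odd parity (7 ones in 100101101101)


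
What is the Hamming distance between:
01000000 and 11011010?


XOR: 10011010
Count of 1s: 4

4


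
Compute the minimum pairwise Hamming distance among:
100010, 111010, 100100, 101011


Comparing all pairs, minimum distance: 2
Can detect 1 errors, correct 0 errors

2


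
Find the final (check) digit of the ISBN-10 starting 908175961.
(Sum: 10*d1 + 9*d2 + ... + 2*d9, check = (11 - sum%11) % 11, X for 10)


Weighted sum: 284
284 mod 11 = 9

Check digit: 2


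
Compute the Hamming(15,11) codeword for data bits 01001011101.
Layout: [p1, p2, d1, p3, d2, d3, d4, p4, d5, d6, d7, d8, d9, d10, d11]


Parity bits: p1=1, p2=0, p3=0, p4=1

100010011011101


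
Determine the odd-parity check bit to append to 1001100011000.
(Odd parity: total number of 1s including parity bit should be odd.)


Number of 1s in data: 5
Parity bit: 0

0


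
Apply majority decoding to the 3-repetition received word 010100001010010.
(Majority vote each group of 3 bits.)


Groups: 010, 100, 001, 010, 010
Majority votes: 00000

00000


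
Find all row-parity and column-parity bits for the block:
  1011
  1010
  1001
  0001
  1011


Row parities: 10011
Column parities: 0010

Row P: 10011, Col P: 0010, Corner: 1


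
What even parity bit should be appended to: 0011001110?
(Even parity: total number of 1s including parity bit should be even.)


Number of 1s in data: 5
Parity bit: 1

1


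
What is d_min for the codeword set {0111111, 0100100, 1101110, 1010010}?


Comparing all pairs, minimum distance: 3
Can detect 2 errors, correct 1 errors

3


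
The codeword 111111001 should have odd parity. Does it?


Number of 1s: 7

Yes, parity is correct (7 ones)


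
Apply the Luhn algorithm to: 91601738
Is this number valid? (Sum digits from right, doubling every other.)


Luhn sum = 36
36 mod 10 = 6

Invalid (Luhn sum mod 10 = 6)


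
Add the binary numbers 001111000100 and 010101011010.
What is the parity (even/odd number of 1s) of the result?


001111000100 = 964
010101011010 = 1370
Sum = 2334 = 100100011110
1s count = 6

even parity (6 ones in 100100011110)


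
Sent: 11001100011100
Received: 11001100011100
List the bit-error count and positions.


XOR: 00000000000000

0 errors (received matches sent)


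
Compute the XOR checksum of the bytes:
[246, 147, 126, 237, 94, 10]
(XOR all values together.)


XOR chain: 246 ^ 147 ^ 126 ^ 237 ^ 94 ^ 10 = 162

162


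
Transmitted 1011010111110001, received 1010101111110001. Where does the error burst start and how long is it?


XOR: 0001111000000000

Burst at position 3, length 4


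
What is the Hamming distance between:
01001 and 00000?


XOR: 01001
Count of 1s: 2

2


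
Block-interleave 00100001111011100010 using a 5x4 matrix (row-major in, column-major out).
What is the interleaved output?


Matrix:
  0010
  0001
  1110
  1110
  0010
Read columns: 00110001101011101000

00110001101011101000


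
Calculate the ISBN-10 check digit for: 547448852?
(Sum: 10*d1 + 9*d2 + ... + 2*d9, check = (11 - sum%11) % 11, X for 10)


Weighted sum: 285
285 mod 11 = 10

Check digit: 1


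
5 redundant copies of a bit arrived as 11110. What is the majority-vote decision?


Ones: 4 out of 5
Threshold: 3

1 (4/5 voted 1)


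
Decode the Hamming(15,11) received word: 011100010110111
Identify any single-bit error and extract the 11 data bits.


Syndrome = 0: no error detected

Data: 10000110111 (no errors)


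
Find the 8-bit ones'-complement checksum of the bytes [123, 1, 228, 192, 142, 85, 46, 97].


Sum = 914 mod 256 = 146
Complement = 109

109


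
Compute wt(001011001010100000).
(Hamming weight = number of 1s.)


Counting 1s in 001011001010100000

6


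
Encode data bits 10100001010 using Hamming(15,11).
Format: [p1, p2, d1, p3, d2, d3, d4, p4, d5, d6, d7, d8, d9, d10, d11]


Parity bits: p1=1, p2=1, p3=1, p4=0

111101000001010


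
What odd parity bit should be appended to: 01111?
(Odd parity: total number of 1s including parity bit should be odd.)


Number of 1s in data: 4
Parity bit: 1

1


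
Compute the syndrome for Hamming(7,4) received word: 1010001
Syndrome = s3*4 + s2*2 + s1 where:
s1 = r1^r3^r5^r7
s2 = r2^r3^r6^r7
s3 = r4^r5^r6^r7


s1=1, s2=0, s3=1

Syndrome = 5 (error at position 5)


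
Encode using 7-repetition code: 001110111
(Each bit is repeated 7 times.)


Each bit -> 7 copies

000000000000001111111111111111111110000000111111111111111111111


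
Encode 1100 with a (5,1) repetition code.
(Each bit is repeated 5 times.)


Each bit -> 5 copies

11111111110000000000


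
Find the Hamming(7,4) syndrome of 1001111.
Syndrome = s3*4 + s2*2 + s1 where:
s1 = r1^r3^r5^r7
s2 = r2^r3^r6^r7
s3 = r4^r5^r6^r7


s1=1, s2=0, s3=0

Syndrome = 1 (error at position 1)


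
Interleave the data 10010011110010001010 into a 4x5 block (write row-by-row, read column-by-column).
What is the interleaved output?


Matrix:
  10010
  01111
  00100
  01010
Read columns: 10000101011011010100

10000101011011010100


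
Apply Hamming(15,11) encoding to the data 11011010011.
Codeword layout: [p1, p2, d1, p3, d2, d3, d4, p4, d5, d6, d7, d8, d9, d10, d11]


Parity bits: p1=0, p2=1, p3=0, p4=0

011010101010011


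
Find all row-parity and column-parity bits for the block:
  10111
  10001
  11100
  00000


Row parities: 0010
Column parities: 11010

Row P: 0010, Col P: 11010, Corner: 1


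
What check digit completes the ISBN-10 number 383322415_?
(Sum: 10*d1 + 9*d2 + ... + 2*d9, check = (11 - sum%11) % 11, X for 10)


Weighted sum: 198
198 mod 11 = 0

Check digit: 0


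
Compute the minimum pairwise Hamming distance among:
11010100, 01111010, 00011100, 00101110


Comparing all pairs, minimum distance: 3
Can detect 2 errors, correct 1 errors

3


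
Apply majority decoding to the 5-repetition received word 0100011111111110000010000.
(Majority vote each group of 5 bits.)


Groups: 01000, 11111, 11111, 00000, 10000
Majority votes: 01100

01100


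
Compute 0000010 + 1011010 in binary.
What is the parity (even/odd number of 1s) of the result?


0000010 = 2
1011010 = 90
Sum = 92 = 1011100
1s count = 4

even parity (4 ones in 1011100)


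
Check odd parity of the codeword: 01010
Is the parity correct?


Number of 1s: 2

No, parity error (2 ones)


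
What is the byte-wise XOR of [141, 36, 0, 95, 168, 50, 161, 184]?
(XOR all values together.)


XOR chain: 141 ^ 36 ^ 0 ^ 95 ^ 168 ^ 50 ^ 161 ^ 184 = 117

117


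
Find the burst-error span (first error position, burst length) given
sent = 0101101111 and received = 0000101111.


XOR: 0101000000

Burst at position 1, length 3


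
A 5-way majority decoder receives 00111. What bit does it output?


Ones: 3 out of 5
Threshold: 3

1 (3/5 voted 1)


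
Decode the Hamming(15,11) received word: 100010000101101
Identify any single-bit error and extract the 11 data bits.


Syndrome = 0: no error detected

Data: 01000101101 (no errors)


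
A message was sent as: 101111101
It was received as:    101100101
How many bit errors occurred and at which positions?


XOR: 000011000

2 error(s) at position(s): 4, 5


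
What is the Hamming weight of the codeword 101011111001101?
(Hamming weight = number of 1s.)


Counting 1s in 101011111001101

10


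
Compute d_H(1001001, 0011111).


XOR: 1010110
Count of 1s: 4

4


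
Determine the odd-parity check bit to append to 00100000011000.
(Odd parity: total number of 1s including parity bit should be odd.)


Number of 1s in data: 3
Parity bit: 0

0


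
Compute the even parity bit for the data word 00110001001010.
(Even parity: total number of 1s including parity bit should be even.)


Number of 1s in data: 5
Parity bit: 1

1


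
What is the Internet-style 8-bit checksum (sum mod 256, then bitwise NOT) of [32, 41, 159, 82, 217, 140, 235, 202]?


Sum = 1108 mod 256 = 84
Complement = 171

171


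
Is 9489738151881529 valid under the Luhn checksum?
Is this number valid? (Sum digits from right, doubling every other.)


Luhn sum = 82
82 mod 10 = 2

Invalid (Luhn sum mod 10 = 2)


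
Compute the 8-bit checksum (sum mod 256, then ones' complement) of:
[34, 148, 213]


Sum = 395 mod 256 = 139
Complement = 116

116


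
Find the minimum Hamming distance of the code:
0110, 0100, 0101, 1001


Comparing all pairs, minimum distance: 1
Can detect 0 errors, correct 0 errors

1


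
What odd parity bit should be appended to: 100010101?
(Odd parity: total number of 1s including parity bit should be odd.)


Number of 1s in data: 4
Parity bit: 1

1


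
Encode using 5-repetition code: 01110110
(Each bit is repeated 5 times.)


Each bit -> 5 copies

0000011111111111111100000111111111100000


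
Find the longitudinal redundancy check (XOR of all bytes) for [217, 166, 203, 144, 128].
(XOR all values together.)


XOR chain: 217 ^ 166 ^ 203 ^ 144 ^ 128 = 164

164


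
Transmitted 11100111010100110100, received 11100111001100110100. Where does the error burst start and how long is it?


XOR: 00000000011000000000

Burst at position 9, length 2
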